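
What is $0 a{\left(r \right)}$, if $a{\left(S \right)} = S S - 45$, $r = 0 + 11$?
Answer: $0$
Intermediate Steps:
$r = 11$
$a{\left(S \right)} = -45 + S^{2}$ ($a{\left(S \right)} = S^{2} - 45 = -45 + S^{2}$)
$0 a{\left(r \right)} = 0 \left(-45 + 11^{2}\right) = 0 \left(-45 + 121\right) = 0 \cdot 76 = 0$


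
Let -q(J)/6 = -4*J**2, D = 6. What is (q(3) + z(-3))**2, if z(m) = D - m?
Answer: 50625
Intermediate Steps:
q(J) = 24*J**2 (q(J) = -(-24)*J**2 = 24*J**2)
z(m) = 6 - m
(q(3) + z(-3))**2 = (24*3**2 + (6 - 1*(-3)))**2 = (24*9 + (6 + 3))**2 = (216 + 9)**2 = 225**2 = 50625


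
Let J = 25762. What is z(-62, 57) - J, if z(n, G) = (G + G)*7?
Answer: -24964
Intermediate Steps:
z(n, G) = 14*G (z(n, G) = (2*G)*7 = 14*G)
z(-62, 57) - J = 14*57 - 1*25762 = 798 - 25762 = -24964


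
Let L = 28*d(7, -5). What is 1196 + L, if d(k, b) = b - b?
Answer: 1196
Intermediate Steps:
d(k, b) = 0
L = 0 (L = 28*0 = 0)
1196 + L = 1196 + 0 = 1196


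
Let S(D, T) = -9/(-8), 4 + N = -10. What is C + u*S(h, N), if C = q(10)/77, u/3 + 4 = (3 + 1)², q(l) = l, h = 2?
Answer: 6257/154 ≈ 40.630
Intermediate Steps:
N = -14 (N = -4 - 10 = -14)
S(D, T) = 9/8 (S(D, T) = -9*(-⅛) = 9/8)
u = 36 (u = -12 + 3*(3 + 1)² = -12 + 3*4² = -12 + 3*16 = -12 + 48 = 36)
C = 10/77 ≈ 0.12987
C + u*S(h, N) = 10/77 + 36*(9/8) = 10/77 + 81/2 = 6257/154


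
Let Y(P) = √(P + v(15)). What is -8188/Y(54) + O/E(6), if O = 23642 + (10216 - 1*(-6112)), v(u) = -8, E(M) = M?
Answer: 19985/3 - 178*√46 ≈ 5454.4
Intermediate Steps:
Y(P) = √(-8 + P) (Y(P) = √(P - 8) = √(-8 + P))
O = 39970 (O = 23642 + (10216 + 6112) = 23642 + 16328 = 39970)
-8188/Y(54) + O/E(6) = -8188/√(-8 + 54) + 39970/6 = -8188*√46/46 + 39970*(⅙) = -178*√46 + 19985/3 = 19985/3 - 178*√46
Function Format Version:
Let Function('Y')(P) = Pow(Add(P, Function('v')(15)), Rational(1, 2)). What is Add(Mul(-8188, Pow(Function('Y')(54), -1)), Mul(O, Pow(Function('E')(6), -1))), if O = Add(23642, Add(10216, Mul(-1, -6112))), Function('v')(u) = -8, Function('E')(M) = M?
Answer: Add(Rational(19985, 3), Mul(-178, Pow(46, Rational(1, 2)))) ≈ 5454.4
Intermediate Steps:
Function('Y')(P) = Pow(Add(-8, P), Rational(1, 2)) (Function('Y')(P) = Pow(Add(P, -8), Rational(1, 2)) = Pow(Add(-8, P), Rational(1, 2)))
O = 39970 (O = Add(23642, Add(10216, 6112)) = Add(23642, 16328) = 39970)
Add(Mul(-8188, Pow(Function('Y')(54), -1)), Mul(O, Pow(Function('E')(6), -1))) = Add(Mul(-8188, Pow(Pow(Add(-8, 54), Rational(1, 2)), -1)), Mul(39970, Pow(6, -1))) = Add(Mul(-8188, Pow(Pow(46, Rational(1, 2)), -1)), Mul(39970, Rational(1, 6))) = Add(Mul(-8188, Mul(Rational(1, 46), Pow(46, Rational(1, 2)))), Rational(19985, 3)) = Add(Mul(-178, Pow(46, Rational(1, 2))), Rational(19985, 3)) = Add(Rational(19985, 3), Mul(-178, Pow(46, Rational(1, 2))))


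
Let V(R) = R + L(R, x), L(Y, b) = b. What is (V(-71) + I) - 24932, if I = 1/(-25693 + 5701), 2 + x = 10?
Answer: -499700041/19992 ≈ -24995.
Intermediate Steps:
x = 8 (x = -2 + 10 = 8)
V(R) = 8 + R (V(R) = R + 8 = 8 + R)
I = -1/19992 (I = 1/(-19992) = -1/19992 ≈ -5.0020e-5)
(V(-71) + I) - 24932 = ((8 - 71) - 1/19992) - 24932 = (-63 - 1/19992) - 24932 = -1259497/19992 - 24932 = -499700041/19992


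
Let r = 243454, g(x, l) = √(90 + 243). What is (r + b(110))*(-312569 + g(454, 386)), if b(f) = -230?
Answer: -76024282456 + 729672*√37 ≈ -7.6020e+10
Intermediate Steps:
g(x, l) = 3*√37 (g(x, l) = √333 = 3*√37)
(r + b(110))*(-312569 + g(454, 386)) = (243454 - 230)*(-312569 + 3*√37) = 243224*(-312569 + 3*√37) = -76024282456 + 729672*√37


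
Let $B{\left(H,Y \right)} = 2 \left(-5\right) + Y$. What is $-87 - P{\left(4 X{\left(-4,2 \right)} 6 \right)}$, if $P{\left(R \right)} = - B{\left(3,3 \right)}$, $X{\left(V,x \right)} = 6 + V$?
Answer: $-94$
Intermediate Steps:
$B{\left(H,Y \right)} = -10 + Y$
$P{\left(R \right)} = 7$ ($P{\left(R \right)} = - (-10 + 3) = \left(-1\right) \left(-7\right) = 7$)
$-87 - P{\left(4 X{\left(-4,2 \right)} 6 \right)} = -87 - 7 = -94$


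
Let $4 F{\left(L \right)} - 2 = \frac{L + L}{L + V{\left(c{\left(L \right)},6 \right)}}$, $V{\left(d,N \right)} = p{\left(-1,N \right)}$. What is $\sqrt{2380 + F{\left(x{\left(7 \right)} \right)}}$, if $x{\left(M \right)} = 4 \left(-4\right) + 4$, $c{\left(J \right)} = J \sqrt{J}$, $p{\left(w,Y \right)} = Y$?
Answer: $\frac{\sqrt{9526}}{2} \approx 48.801$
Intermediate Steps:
$c{\left(J \right)} = J^{\frac{3}{2}}$
$x{\left(M \right)} = -12$ ($x{\left(M \right)} = -16 + 4 = -12$)
$V{\left(d,N \right)} = N$
$F{\left(L \right)} = \frac{1}{2} + \frac{L}{2 \left(6 + L\right)}$ ($F{\left(L \right)} = \frac{1}{2} + \frac{\left(L + L\right) \frac{1}{L + 6}}{4} = \frac{1}{2} + \frac{2 L \frac{1}{6 + L}}{4} = \frac{1}{2} + \frac{L}{2 \left(6 + L\right)}$)
$\sqrt{2380 + F{\left(x{\left(7 \right)} \right)}} = \sqrt{2380 + \frac{3 - 12}{6 - 12}} = \sqrt{2380 + \frac{1}{-6} \left(-9\right)} = \sqrt{2380 - - \frac{3}{2}} = \sqrt{2380 + \frac{3}{2}} = \sqrt{\frac{4763}{2}} = \frac{\sqrt{9526}}{2}$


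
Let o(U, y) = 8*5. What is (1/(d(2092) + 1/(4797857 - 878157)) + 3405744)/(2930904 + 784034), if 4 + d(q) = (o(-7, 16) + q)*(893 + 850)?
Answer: 24803841839949307522/27055684337169887069 ≈ 0.91677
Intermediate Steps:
o(U, y) = 40
d(q) = 69716 + 1743*q (d(q) = -4 + (40 + q)*(893 + 850) = -4 + (40 + q)*1743 = -4 + (69720 + 1743*q) = 69716 + 1743*q)
(1/(d(2092) + 1/(4797857 - 878157)) + 3405744)/(2930904 + 784034) = (1/((69716 + 1743*2092) + 1/(4797857 - 878157)) + 3405744)/(2930904 + 784034) = (1/((69716 + 3646356) + 1/3919700) + 3405744)/3714938 = (1/(3716072 + 1/3919700) + 3405744)*(1/3714938) = (1/(14565887418401/3919700) + 3405744)*(1/3714938) = (3919700/14565887418401 + 3405744)*(1/3714938) = (49607683679898615044/14565887418401)*(1/3714938) = 24803841839949307522/27055684337169887069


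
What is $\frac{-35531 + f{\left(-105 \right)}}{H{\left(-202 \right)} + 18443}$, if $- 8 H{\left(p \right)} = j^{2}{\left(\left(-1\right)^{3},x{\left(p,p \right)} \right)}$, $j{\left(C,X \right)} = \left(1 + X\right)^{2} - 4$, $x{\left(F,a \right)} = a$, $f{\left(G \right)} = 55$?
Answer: $\frac{283808}{1631770065} \approx 0.00017393$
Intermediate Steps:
$j{\left(C,X \right)} = -4 + \left(1 + X\right)^{2}$
$H{\left(p \right)} = - \frac{\left(-4 + \left(1 + p\right)^{2}\right)^{2}}{8}$
$\frac{-35531 + f{\left(-105 \right)}}{H{\left(-202 \right)} + 18443} = \frac{-35531 + 55}{- \frac{\left(-4 + \left(1 - 202\right)^{2}\right)^{2}}{8} + 18443} = - \frac{35476}{- \frac{\left(-4 + \left(-201\right)^{2}\right)^{2}}{8} + 18443} = - \frac{35476}{- \frac{\left(-4 + 40401\right)^{2}}{8} + 18443} = - \frac{35476}{- \frac{40397^{2}}{8} + 18443} = - \frac{35476}{\left(- \frac{1}{8}\right) 1631917609 + 18443} = - \frac{35476}{- \frac{1631917609}{8} + 18443} = - \frac{35476}{- \frac{1631770065}{8}} = \left(-35476\right) \left(- \frac{8}{1631770065}\right) = \frac{283808}{1631770065}$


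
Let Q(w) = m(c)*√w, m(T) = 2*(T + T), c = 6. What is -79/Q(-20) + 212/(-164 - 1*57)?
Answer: -212/221 + 79*I*√5/240 ≈ -0.95928 + 0.73604*I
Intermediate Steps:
m(T) = 4*T (m(T) = 2*(2*T) = 4*T)
Q(w) = 24*√w (Q(w) = (4*6)*√w = 24*√w)
-79/Q(-20) + 212/(-164 - 1*57) = -79*(-I*√5/240) + 212/(-164 - 1*57) = -79*(-I*√5/240) + 212/(-164 - 57) = -79*(-I*√5/240) + 212/(-221) = -(-79)*I*√5/240 + 212*(-1/221) = 79*I*√5/240 - 212/221 = -212/221 + 79*I*√5/240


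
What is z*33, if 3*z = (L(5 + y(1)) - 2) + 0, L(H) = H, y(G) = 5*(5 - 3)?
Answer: 143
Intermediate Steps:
y(G) = 10 (y(G) = 5*2 = 10)
z = 13/3 (z = (((5 + 10) - 2) + 0)/3 = ((15 - 2) + 0)/3 = (13 + 0)/3 = (1/3)*13 = 13/3 ≈ 4.3333)
z*33 = (13/3)*33 = 143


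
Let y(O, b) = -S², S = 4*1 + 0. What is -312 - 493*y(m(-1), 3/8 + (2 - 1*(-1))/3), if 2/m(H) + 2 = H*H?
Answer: 7576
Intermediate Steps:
S = 4 (S = 4 + 0 = 4)
m(H) = 2/(-2 + H²) (m(H) = 2/(-2 + H*H) = 2/(-2 + H²))
y(O, b) = -16 (y(O, b) = -1*4² = -1*16 = -16)
-312 - 493*y(m(-1), 3/8 + (2 - 1*(-1))/3) = -312 - 493*(-16) = -312 + 7888 = 7576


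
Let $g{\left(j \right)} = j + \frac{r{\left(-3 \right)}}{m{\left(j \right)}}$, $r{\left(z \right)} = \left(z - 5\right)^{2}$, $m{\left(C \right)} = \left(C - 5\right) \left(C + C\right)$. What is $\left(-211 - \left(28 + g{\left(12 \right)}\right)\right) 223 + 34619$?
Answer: $- \frac{450218}{21} \approx -21439.0$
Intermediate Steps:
$m{\left(C \right)} = 2 C \left(-5 + C\right)$ ($m{\left(C \right)} = \left(-5 + C\right) 2 C = 2 C \left(-5 + C\right)$)
$r{\left(z \right)} = \left(-5 + z\right)^{2}$
$g{\left(j \right)} = j + \frac{32}{j \left(-5 + j\right)}$ ($g{\left(j \right)} = j + \frac{\left(-5 - 3\right)^{2}}{2 j \left(-5 + j\right)} = j + \left(-8\right)^{2} \frac{1}{2 j \left(-5 + j\right)} = j + 64 \frac{1}{2 j \left(-5 + j\right)} = j + \frac{32}{j \left(-5 + j\right)}$)
$\left(-211 - \left(28 + g{\left(12 \right)}\right)\right) 223 + 34619 = \left(-211 - \left(40 + \frac{32}{12 \left(-5 + 12\right)}\right)\right) 223 + 34619 = \left(-211 - \left(40 + 32 \cdot \frac{1}{12} \cdot \frac{1}{7}\right)\right) 223 + 34619 = \left(-211 - \frac{848}{21}\right) 223 + 34619 = \left(- \frac{5279}{21}\right) 223 + 34619 = - \frac{1177217}{21} + 34619 = - \frac{450218}{21}$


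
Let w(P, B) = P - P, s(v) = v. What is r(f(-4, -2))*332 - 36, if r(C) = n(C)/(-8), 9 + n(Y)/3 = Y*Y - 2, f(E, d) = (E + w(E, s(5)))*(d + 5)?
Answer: -33189/2 ≈ -16595.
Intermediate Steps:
w(P, B) = 0
f(E, d) = E*(5 + d) (f(E, d) = (E + 0)*(d + 5) = E*(5 + d))
n(Y) = -33 + 3*Y² (n(Y) = -27 + 3*(Y*Y - 2) = -27 + 3*(Y² - 2) = -27 + 3*(-2 + Y²) = -27 + (-6 + 3*Y²) = -33 + 3*Y²)
r(C) = 33/8 - 3*C²/8 (r(C) = (-33 + 3*C²)/(-8) = (-33 + 3*C²)*(-⅛) = 33/8 - 3*C²/8)
r(f(-4, -2))*332 - 36 = (33/8 - 3*16*(5 - 2)²/8)*332 - 36 = (33/8 - 3*(-4*3)²/8)*332 - 36 = (33/8 - 3/8*(-12)²)*332 - 36 = (33/8 - 3/8*144)*332 - 36 = (33/8 - 54)*332 - 36 = -399/8*332 - 36 = -33117/2 - 36 = -33189/2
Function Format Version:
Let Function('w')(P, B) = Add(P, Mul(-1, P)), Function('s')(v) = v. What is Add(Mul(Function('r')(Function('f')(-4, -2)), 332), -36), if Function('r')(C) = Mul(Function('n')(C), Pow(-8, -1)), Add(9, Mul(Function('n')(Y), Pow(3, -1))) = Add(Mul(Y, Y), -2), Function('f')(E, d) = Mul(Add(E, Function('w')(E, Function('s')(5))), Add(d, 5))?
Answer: Rational(-33189, 2) ≈ -16595.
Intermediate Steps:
Function('w')(P, B) = 0
Function('f')(E, d) = Mul(E, Add(5, d)) (Function('f')(E, d) = Mul(Add(E, 0), Add(d, 5)) = Mul(E, Add(5, d)))
Function('n')(Y) = Add(-33, Mul(3, Pow(Y, 2))) (Function('n')(Y) = Add(-27, Mul(3, Add(Mul(Y, Y), -2))) = Add(-27, Mul(3, Add(Pow(Y, 2), -2))) = Add(-27, Mul(3, Add(-2, Pow(Y, 2)))) = Add(-27, Add(-6, Mul(3, Pow(Y, 2)))) = Add(-33, Mul(3, Pow(Y, 2))))
Function('r')(C) = Add(Rational(33, 8), Mul(Rational(-3, 8), Pow(C, 2))) (Function('r')(C) = Mul(Add(-33, Mul(3, Pow(C, 2))), Pow(-8, -1)) = Mul(Add(-33, Mul(3, Pow(C, 2))), Rational(-1, 8)) = Add(Rational(33, 8), Mul(Rational(-3, 8), Pow(C, 2))))
Add(Mul(Function('r')(Function('f')(-4, -2)), 332), -36) = Add(Mul(Add(Rational(33, 8), Mul(Rational(-3, 8), Pow(Mul(-4, Add(5, -2)), 2))), 332), -36) = Add(Mul(Add(Rational(33, 8), Mul(Rational(-3, 8), Pow(Mul(-4, 3), 2))), 332), -36) = Add(Mul(Add(Rational(33, 8), Mul(Rational(-3, 8), Pow(-12, 2))), 332), -36) = Add(Mul(Add(Rational(33, 8), Mul(Rational(-3, 8), 144)), 332), -36) = Add(Mul(Add(Rational(33, 8), -54), 332), -36) = Add(Mul(Rational(-399, 8), 332), -36) = Add(Rational(-33117, 2), -36) = Rational(-33189, 2)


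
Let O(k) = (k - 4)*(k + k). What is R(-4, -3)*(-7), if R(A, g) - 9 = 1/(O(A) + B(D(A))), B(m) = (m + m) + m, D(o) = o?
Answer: -3283/52 ≈ -63.135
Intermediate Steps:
O(k) = 2*k*(-4 + k) (O(k) = (-4 + k)*(2*k) = 2*k*(-4 + k))
B(m) = 3*m (B(m) = 2*m + m = 3*m)
R(A, g) = 9 + 1/(3*A + 2*A*(-4 + A)) (R(A, g) = 9 + 1/(2*A*(-4 + A) + 3*A) = 9 + 1/(3*A + 2*A*(-4 + A)))
R(-4, -3)*(-7) = ((1 - 45*(-4) + 18*(-4)²)/((-4)*(-5 + 2*(-4))))*(-7) = -(1 + 180 + 18*16)/(4*(-5 - 8))*(-7) = -¼*(1 + 180 + 288)/(-13)*(-7) = -¼*(-1/13)*469*(-7) = (469/52)*(-7) = -3283/52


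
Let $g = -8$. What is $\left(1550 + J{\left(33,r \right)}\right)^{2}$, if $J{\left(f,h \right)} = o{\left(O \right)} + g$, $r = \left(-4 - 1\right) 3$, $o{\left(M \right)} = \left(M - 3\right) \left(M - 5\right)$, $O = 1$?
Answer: $2402500$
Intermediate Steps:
$o{\left(M \right)} = \left(-5 + M\right) \left(-3 + M\right)$ ($o{\left(M \right)} = \left(-3 + M\right) \left(-5 + M\right) = \left(-5 + M\right) \left(-3 + M\right)$)
$r = -15$ ($r = \left(-5\right) 3 = -15$)
$J{\left(f,h \right)} = 0$ ($J{\left(f,h \right)} = \left(15 + 1^{2} - 8\right) - 8 = \left(15 + 1 - 8\right) - 8 = 8 - 8 = 0$)
$\left(1550 + J{\left(33,r \right)}\right)^{2} = \left(1550 + 0\right)^{2} = 1550^{2} = 2402500$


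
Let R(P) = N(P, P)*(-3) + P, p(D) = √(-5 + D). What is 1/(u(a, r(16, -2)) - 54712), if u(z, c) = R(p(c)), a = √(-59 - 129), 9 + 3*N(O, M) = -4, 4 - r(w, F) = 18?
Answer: -54699/2991980620 - I*√19/2991980620 ≈ -1.8282e-5 - 1.4569e-9*I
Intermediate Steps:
r(w, F) = -14 (r(w, F) = 4 - 1*18 = 4 - 18 = -14)
N(O, M) = -13/3 (N(O, M) = -3 + (⅓)*(-4) = -3 - 4/3 = -13/3)
a = 2*I*√47 (a = √(-188) = 2*I*√47 ≈ 13.711*I)
R(P) = 13 + P (R(P) = -13/3*(-3) + P = 13 + P)
u(z, c) = 13 + √(-5 + c)
1/(u(a, r(16, -2)) - 54712) = 1/((13 + √(-5 - 14)) - 54712) = 1/((13 + √(-19)) - 54712) = 1/((13 + I*√19) - 54712) = 1/(-54699 + I*√19)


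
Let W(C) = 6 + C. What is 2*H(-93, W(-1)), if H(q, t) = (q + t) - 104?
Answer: -384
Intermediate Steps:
H(q, t) = -104 + q + t
2*H(-93, W(-1)) = 2*(-104 - 93 + (6 - 1)) = 2*(-104 - 93 + 5) = 2*(-192) = -384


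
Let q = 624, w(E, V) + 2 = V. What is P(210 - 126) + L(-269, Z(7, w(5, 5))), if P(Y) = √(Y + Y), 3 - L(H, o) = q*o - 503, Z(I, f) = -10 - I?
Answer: 11114 + 2*√42 ≈ 11127.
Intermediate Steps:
w(E, V) = -2 + V
L(H, o) = 506 - 624*o (L(H, o) = 3 - (624*o - 503) = 3 - (-503 + 624*o) = 3 + (503 - 624*o) = 506 - 624*o)
P(Y) = √2*√Y (P(Y) = √(2*Y) = √2*√Y)
P(210 - 126) + L(-269, Z(7, w(5, 5))) = √2*√(210 - 126) + (506 - 624*(-10 - 1*7)) = √2*√84 + (506 - 624*(-10 - 7)) = √2*(2*√21) + (506 - 624*(-17)) = 2*√42 + (506 + 10608) = 2*√42 + 11114 = 11114 + 2*√42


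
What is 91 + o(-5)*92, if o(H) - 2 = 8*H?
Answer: -3405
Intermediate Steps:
o(H) = 2 + 8*H
91 + o(-5)*92 = 91 + (2 + 8*(-5))*92 = 91 + (2 - 40)*92 = 91 - 38*92 = 91 - 3496 = -3405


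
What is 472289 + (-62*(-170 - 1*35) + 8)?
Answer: 485007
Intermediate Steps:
472289 + (-62*(-170 - 1*35) + 8) = 472289 + (-62*(-170 - 35) + 8) = 472289 + (-62*(-205) + 8) = 472289 + (12710 + 8) = 472289 + 12718 = 485007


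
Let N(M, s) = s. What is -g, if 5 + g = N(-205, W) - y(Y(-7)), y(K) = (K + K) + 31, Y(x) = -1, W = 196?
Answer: -162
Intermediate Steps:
y(K) = 31 + 2*K (y(K) = 2*K + 31 = 31 + 2*K)
g = 162 (g = -5 + (196 - (31 + 2*(-1))) = -5 + (196 - (31 - 2)) = -5 + (196 - 1*29) = -5 + (196 - 29) = -5 + 167 = 162)
-g = -1*162 = -162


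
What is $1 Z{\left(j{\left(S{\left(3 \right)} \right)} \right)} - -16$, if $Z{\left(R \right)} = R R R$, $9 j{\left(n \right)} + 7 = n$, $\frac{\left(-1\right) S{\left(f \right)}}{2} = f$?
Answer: $\frac{9467}{729} \approx 12.986$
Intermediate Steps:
$S{\left(f \right)} = - 2 f$
$j{\left(n \right)} = - \frac{7}{9} + \frac{n}{9}$
$Z{\left(R \right)} = R^{3}$ ($Z{\left(R \right)} = R^{2} R = R^{3}$)
$1 Z{\left(j{\left(S{\left(3 \right)} \right)} \right)} - -16 = 1 \left(- \frac{7}{9} + \frac{\left(-2\right) 3}{9}\right)^{3} - -16 = 1 \left(- \frac{7}{9} + \frac{1}{9} \left(-6\right)\right)^{3} + 16 = 1 \left(- \frac{7}{9} - \frac{2}{3}\right)^{3} + 16 = 1 \left(- \frac{13}{9}\right)^{3} + 16 = 1 \left(- \frac{2197}{729}\right) + 16 = - \frac{2197}{729} + 16 = \frac{9467}{729}$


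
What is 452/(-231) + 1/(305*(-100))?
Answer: -13786231/7045500 ≈ -1.9567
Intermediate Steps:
452/(-231) + 1/(305*(-100)) = 452*(-1/231) + (1/305)*(-1/100) = -452/231 - 1/30500 = -13786231/7045500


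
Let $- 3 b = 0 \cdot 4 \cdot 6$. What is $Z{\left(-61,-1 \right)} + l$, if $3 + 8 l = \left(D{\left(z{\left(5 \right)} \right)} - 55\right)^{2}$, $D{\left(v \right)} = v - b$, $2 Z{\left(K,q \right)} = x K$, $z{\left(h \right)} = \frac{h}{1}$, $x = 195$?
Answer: $- \frac{45083}{8} \approx -5635.4$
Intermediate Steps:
$z{\left(h \right)} = h$ ($z{\left(h \right)} = h 1 = h$)
$Z{\left(K,q \right)} = \frac{195 K}{2}$
$b = 0$ ($b = - \frac{0 \cdot 4 \cdot 6}{3} = - \frac{0 \cdot 6}{3} = \left(- \frac{1}{3}\right) 0 = 0$)
$D{\left(v \right)} = v$ ($D{\left(v \right)} = v - 0 = v + 0 = v$)
$l = \frac{2497}{8}$ ($l = - \frac{3}{8} + \frac{\left(5 - 55\right)^{2}}{8} = - \frac{3}{8} + \frac{\left(-50\right)^{2}}{8} = - \frac{3}{8} + \frac{1}{8} \cdot 2500 = - \frac{3}{8} + \frac{625}{2} = \frac{2497}{8} \approx 312.13$)
$Z{\left(-61,-1 \right)} + l = \frac{195}{2} \left(-61\right) + \frac{2497}{8} = - \frac{11895}{2} + \frac{2497}{8} = - \frac{45083}{8}$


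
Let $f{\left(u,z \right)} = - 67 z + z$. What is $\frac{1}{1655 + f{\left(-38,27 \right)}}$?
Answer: $- \frac{1}{127} \approx -0.007874$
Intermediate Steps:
$f{\left(u,z \right)} = - 66 z$
$\frac{1}{1655 + f{\left(-38,27 \right)}} = \frac{1}{1655 - 1782} = \frac{1}{-127} = - \frac{1}{127}$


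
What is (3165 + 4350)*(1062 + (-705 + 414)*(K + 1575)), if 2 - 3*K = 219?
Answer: -3278148210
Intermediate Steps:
K = -217/3 (K = 2/3 - 1/3*219 = 2/3 - 73 = -217/3 ≈ -72.333)
(3165 + 4350)*(1062 + (-705 + 414)*(K + 1575)) = (3165 + 4350)*(1062 + (-705 + 414)*(-217/3 + 1575)) = 7515*(1062 - 291*4508/3) = 7515*(1062 - 437276) = 7515*(-436214) = -3278148210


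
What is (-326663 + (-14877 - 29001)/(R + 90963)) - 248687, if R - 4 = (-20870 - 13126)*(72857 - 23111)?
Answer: -972959454048272/1691074049 ≈ -5.7535e+5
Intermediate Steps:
R = -1691165012 (R = 4 + (-20870 - 13126)*(72857 - 23111) = 4 - 33996*49746 = 4 - 1691165016 = -1691165012)
(-326663 + (-14877 - 29001)/(R + 90963)) - 248687 = (-326663 + (-14877 - 29001)/(-1691165012 + 90963)) - 248687 = (-326663 - 43878/(-1691074049)) - 248687 = (-326663 - 43878*(-1/1691074049)) - 248687 = (-326663 + 43878/1691074049) - 248687 = -552411322024609/1691074049 - 248687 = -972959454048272/1691074049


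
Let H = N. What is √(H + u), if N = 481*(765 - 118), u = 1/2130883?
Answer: 9*√17445505073751426/2130883 ≈ 557.86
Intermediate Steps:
u = 1/2130883 ≈ 4.6929e-7
N = 311207 (N = 481*647 = 311207)
H = 311207
√(H + u) = √(311207 + 1/2130883) = √(663145705782/2130883) = 9*√17445505073751426/2130883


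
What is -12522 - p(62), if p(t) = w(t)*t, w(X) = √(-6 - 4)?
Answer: -12522 - 62*I*√10 ≈ -12522.0 - 196.06*I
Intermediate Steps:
w(X) = I*√10 (w(X) = √(-10) = I*√10)
p(t) = I*t*√10 (p(t) = (I*√10)*t = I*t*√10)
-12522 - p(62) = -12522 - I*62*√10 = -12522 - 62*I*√10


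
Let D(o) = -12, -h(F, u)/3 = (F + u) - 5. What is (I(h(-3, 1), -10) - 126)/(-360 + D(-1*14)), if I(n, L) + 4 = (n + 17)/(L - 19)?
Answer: 952/2697 ≈ 0.35298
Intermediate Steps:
h(F, u) = 15 - 3*F - 3*u (h(F, u) = -3*((F + u) - 5) = -3*(-5 + F + u) = 15 - 3*F - 3*u)
I(n, L) = -4 + (17 + n)/(-19 + L) (I(n, L) = -4 + (n + 17)/(L - 19) = -4 + (17 + n)/(-19 + L))
(I(h(-3, 1), -10) - 126)/(-360 + D(-1*14)) = ((93 + (15 - 3*(-3) - 3*1) - 4*(-10))/(-19 - 10) - 126)/(-360 - 12) = ((93 + (15 + 9 - 3) + 40)/(-29) - 126)/(-372) = (-(93 + 21 + 40)/29 - 126)*(-1/372) = (-1/29*154 - 126)*(-1/372) = (-154/29 - 126)*(-1/372) = -3808/29*(-1/372) = 952/2697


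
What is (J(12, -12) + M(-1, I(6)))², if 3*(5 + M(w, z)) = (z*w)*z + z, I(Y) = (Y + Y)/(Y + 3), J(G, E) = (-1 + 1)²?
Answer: 19321/729 ≈ 26.503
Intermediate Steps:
J(G, E) = 0 (J(G, E) = 0² = 0)
I(Y) = 2*Y/(3 + Y) (I(Y) = (2*Y)/(3 + Y) = 2*Y/(3 + Y))
M(w, z) = -5 + z/3 + w*z²/3 (M(w, z) = -5 + ((z*w)*z + z)/3 = -5 + ((w*z)*z + z)/3 = -5 + (w*z² + z)/3 = -5 + (z + w*z²)/3 = -5 + (z/3 + w*z²/3) = -5 + z/3 + w*z²/3)
(J(12, -12) + M(-1, I(6)))² = (0 + (-5 + (2*6/(3 + 6))/3 + (⅓)*(-1)*(2*6/(3 + 6))²))² = (0 + (-5 + (2*6/9)/3 + (⅓)*(-1)*(2*6/9)²))² = (0 + (-5 + (2*6*(⅑))/3 + (⅓)*(-1)*(2*6*(⅑))²))² = (0 + (-5 + (⅓)*(4/3) + (⅓)*(-1)*(4/3)²))² = (0 + (-5 + 4/9 + (⅓)*(-1)*(16/9)))² = (0 + (-5 + 4/9 - 16/27))² = (0 - 139/27)² = (-139/27)² = 19321/729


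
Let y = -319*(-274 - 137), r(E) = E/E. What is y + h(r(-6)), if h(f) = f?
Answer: 131110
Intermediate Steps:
r(E) = 1
y = 131109 (y = -319*(-411) = 131109)
y + h(r(-6)) = 131109 + 1 = 131110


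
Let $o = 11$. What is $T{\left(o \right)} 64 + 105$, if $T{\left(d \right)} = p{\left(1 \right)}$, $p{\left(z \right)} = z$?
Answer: $169$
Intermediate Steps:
$T{\left(d \right)} = 1$
$T{\left(o \right)} 64 + 105 = 1 \cdot 64 + 105 = 64 + 105 = 169$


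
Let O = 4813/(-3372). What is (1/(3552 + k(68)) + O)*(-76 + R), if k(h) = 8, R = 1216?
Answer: -81371813/50018 ≈ -1626.9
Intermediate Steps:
O = -4813/3372 (O = 4813*(-1/3372) = -4813/3372 ≈ -1.4273)
(1/(3552 + k(68)) + O)*(-76 + R) = (1/(3552 + 8) - 4813/3372)*(-76 + 1216) = (1/3560 - 4813/3372)*1140 = -4282727/3001080*1140 = -81371813/50018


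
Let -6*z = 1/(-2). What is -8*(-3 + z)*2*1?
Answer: 140/3 ≈ 46.667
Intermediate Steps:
z = 1/12 (z = -1/6/(-2) = -1/6*(-1/2) = 1/12 ≈ 0.083333)
-8*(-3 + z)*2*1 = -8*(-3 + 1/12)*2*1 = -(-70)*2/3*1 = -8*(-35/6)*1 = (140/3)*1 = 140/3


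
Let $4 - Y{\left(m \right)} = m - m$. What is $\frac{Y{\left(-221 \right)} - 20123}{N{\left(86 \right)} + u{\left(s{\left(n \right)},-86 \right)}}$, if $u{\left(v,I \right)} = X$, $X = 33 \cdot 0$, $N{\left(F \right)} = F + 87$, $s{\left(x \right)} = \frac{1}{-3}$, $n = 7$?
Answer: $- \frac{20119}{173} \approx -116.29$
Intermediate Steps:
$s{\left(x \right)} = - \frac{1}{3}$
$N{\left(F \right)} = 87 + F$
$X = 0$
$Y{\left(m \right)} = 4$ ($Y{\left(m \right)} = 4 - \left(m - m\right) = 4 - 0 = 4 + 0 = 4$)
$u{\left(v,I \right)} = 0$
$\frac{Y{\left(-221 \right)} - 20123}{N{\left(86 \right)} + u{\left(s{\left(n \right)},-86 \right)}} = \frac{4 - 20123}{\left(87 + 86\right) + 0} = - \frac{20119}{173 + 0} = - \frac{20119}{173}$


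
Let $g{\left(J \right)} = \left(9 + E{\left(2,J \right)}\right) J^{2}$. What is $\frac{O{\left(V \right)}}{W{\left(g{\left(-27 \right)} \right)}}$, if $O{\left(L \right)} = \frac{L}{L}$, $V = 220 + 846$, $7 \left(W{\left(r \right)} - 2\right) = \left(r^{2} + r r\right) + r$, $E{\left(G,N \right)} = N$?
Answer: $\frac{1}{49194380} \approx 2.0328 \cdot 10^{-8}$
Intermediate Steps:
$g{\left(J \right)} = J^{2} \left(9 + J\right)$ ($g{\left(J \right)} = \left(9 + J\right) J^{2} = J^{2} \left(9 + J\right)$)
$W{\left(r \right)} = 2 + \frac{r}{7} + \frac{2 r^{2}}{7}$ ($W{\left(r \right)} = 2 + \frac{\left(r^{2} + r r\right) + r}{7} = 2 + \frac{\left(r^{2} + r^{2}\right) + r}{7} = 2 + \frac{2 r^{2} + r}{7} = 2 + \frac{r + 2 r^{2}}{7} = 2 + \left(\frac{r}{7} + \frac{2 r^{2}}{7}\right) = 2 + \frac{r}{7} + \frac{2 r^{2}}{7}$)
$V = 1066$
$O{\left(L \right)} = 1$
$\frac{O{\left(V \right)}}{W{\left(g{\left(-27 \right)} \right)}} = 1 \frac{1}{2 + \frac{\left(-27\right)^{2} \left(9 - 27\right)}{7} + \frac{2 \left(\left(-27\right)^{2} \left(9 - 27\right)\right)^{2}}{7}} = 1 \frac{1}{2 + \frac{729 \left(-18\right)}{7} + \frac{2 \left(729 \left(-18\right)\right)^{2}}{7}} = 1 \frac{1}{2 + \frac{1}{7} \left(-13122\right) + \frac{2 \left(-13122\right)^{2}}{7}} = 1 \frac{1}{2 - \frac{13122}{7} + \frac{2}{7} \cdot 172186884} = 1 \frac{1}{2 - \frac{13122}{7} + \frac{344373768}{7}} = 1 \cdot \frac{1}{49194380} = \frac{1}{49194380}$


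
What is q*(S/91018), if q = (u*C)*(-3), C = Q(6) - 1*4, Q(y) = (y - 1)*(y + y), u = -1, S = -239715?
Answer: -20136060/45509 ≈ -442.46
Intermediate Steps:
Q(y) = 2*y*(-1 + y) (Q(y) = (-1 + y)*(2*y) = 2*y*(-1 + y))
C = 56 (C = 2*6*(-1 + 6) - 1*4 = 2*6*5 - 4 = 60 - 4 = 56)
q = 168 (q = -1*56*(-3) = -56*(-3) = 168)
q*(S/91018) = 168*(-239715/91018) = -20136060/45509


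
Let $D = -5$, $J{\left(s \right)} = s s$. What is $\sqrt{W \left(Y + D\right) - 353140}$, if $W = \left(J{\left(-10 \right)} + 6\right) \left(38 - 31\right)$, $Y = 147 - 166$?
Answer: $2 i \sqrt{92737} \approx 609.05 i$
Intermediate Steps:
$J{\left(s \right)} = s^{2}$
$Y = -19$ ($Y = 147 - 166 = -19$)
$W = 742$ ($W = \left(\left(-10\right)^{2} + 6\right) \left(38 - 31\right) = \left(100 + 6\right) 7 = 106 \cdot 7 = 742$)
$\sqrt{W \left(Y + D\right) - 353140} = \sqrt{742 \left(-19 - 5\right) - 353140} = \sqrt{742 \left(-24\right) - 353140} = \sqrt{-17808 - 353140} = \sqrt{-370948} = 2 i \sqrt{92737}$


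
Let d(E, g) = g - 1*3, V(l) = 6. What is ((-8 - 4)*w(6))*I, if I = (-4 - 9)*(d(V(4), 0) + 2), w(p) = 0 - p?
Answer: 936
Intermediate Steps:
d(E, g) = -3 + g (d(E, g) = g - 3 = -3 + g)
w(p) = -p
I = 13 (I = (-4 - 9)*((-3 + 0) + 2) = -13*(-3 + 2) = -13*(-1) = 13)
((-8 - 4)*w(6))*I = ((-8 - 4)*(-1*6))*13 = -12*(-6)*13 = 72*13 = 936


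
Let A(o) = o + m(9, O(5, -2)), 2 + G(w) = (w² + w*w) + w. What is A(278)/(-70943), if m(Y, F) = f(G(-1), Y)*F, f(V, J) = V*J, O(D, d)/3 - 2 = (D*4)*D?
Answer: 2476/70943 ≈ 0.034901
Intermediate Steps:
G(w) = -2 + w + 2*w² (G(w) = -2 + ((w² + w*w) + w) = -2 + ((w² + w²) + w) = -2 + (2*w² + w) = -2 + (w + 2*w²) = -2 + w + 2*w²)
O(D, d) = 6 + 12*D² (O(D, d) = 6 + 3*((D*4)*D) = 6 + 3*((4*D)*D) = 6 + 3*(4*D²) = 6 + 12*D²)
f(V, J) = J*V
m(Y, F) = -F*Y (m(Y, F) = (Y*(-2 - 1 + 2*(-1)²))*F = (Y*(-2 - 1 + 2*1))*F = (Y*(-2 - 1 + 2))*F = (Y*(-1))*F = (-Y)*F = -F*Y)
A(o) = -2754 + o (A(o) = o - 1*(6 + 12*5²)*9 = o - 1*(6 + 12*25)*9 = o - 1*(6 + 300)*9 = o - 1*306*9 = o - 2754 = -2754 + o)
A(278)/(-70943) = (-2754 + 278)/(-70943) = -2476*(-1/70943) = 2476/70943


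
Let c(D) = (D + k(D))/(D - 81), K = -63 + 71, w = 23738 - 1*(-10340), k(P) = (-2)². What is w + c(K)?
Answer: 2487682/73 ≈ 34078.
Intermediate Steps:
k(P) = 4
w = 34078 (w = 23738 + 10340 = 34078)
K = 8
c(D) = (4 + D)/(-81 + D) (c(D) = (D + 4)/(D - 81) = (4 + D)/(-81 + D))
w + c(K) = 34078 + (4 + 8)/(-81 + 8) = 34078 + 12/(-73) = 34078 - 1/73*12 = 34078 - 12/73 = 2487682/73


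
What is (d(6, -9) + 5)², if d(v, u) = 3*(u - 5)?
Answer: 1369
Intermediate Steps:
d(v, u) = -15 + 3*u (d(v, u) = 3*(-5 + u) = -15 + 3*u)
(d(6, -9) + 5)² = ((-15 + 3*(-9)) + 5)² = ((-15 - 27) + 5)² = (-42 + 5)² = (-37)² = 1369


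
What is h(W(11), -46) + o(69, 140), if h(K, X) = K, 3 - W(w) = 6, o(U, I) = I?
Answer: 137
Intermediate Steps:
W(w) = -3 (W(w) = 3 - 1*6 = 3 - 6 = -3)
h(W(11), -46) + o(69, 140) = -3 + 140 = 137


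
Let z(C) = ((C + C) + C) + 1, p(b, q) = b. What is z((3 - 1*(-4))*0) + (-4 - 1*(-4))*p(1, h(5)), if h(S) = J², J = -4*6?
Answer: 1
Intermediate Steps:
J = -24
h(S) = 576 (h(S) = (-24)² = 576)
z(C) = 1 + 3*C (z(C) = (2*C + C) + 1 = 3*C + 1 = 1 + 3*C)
z((3 - 1*(-4))*0) + (-4 - 1*(-4))*p(1, h(5)) = (1 + 3*((3 - 1*(-4))*0)) + (-4 - 1*(-4))*1 = (1 + 3*((3 + 4)*0)) + (-4 + 4)*1 = (1 + 3*(7*0)) + 0*1 = (1 + 3*0) + 0 = (1 + 0) + 0 = 1 + 0 = 1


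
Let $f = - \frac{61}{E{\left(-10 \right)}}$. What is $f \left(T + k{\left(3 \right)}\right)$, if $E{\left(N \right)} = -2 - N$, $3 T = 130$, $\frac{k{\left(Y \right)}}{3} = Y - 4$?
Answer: $- \frac{7381}{24} \approx -307.54$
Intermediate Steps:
$k{\left(Y \right)} = -12 + 3 Y$ ($k{\left(Y \right)} = 3 \left(Y - 4\right) = 3 \left(-4 + Y\right) = -12 + 3 Y$)
$T = \frac{130}{3}$ ($T = \frac{1}{3} \cdot 130 = \frac{130}{3} \approx 43.333$)
$f = - \frac{61}{8}$ ($f = - \frac{61}{-2 - -10} = - \frac{61}{-2 + 10} = - \frac{61}{8} \approx -7.625$)
$f \left(T + k{\left(3 \right)}\right) = - \frac{61 \left(\frac{130}{3} + \left(-12 + 3 \cdot 3\right)\right)}{8} = - \frac{61 \left(\frac{130}{3} + \left(-12 + 9\right)\right)}{8} = - \frac{61 \left(\frac{130}{3} - 3\right)}{8} = \left(- \frac{61}{8}\right) \frac{121}{3} = - \frac{7381}{24}$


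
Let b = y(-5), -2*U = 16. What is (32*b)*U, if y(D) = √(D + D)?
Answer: -256*I*√10 ≈ -809.54*I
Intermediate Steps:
U = -8 (U = -½*16 = -8)
y(D) = √2*√D (y(D) = √(2*D) = √2*√D)
b = I*√10 (b = √2*√(-5) = √2*(I*√5) = I*√10 ≈ 3.1623*I)
(32*b)*U = (32*(I*√10))*(-8) = (32*I*√10)*(-8) = -256*I*√10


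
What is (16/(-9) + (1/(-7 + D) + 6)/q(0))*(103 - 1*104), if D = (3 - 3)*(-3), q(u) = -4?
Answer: 817/252 ≈ 3.2421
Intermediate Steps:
D = 0 (D = 0*(-3) = 0)
(16/(-9) + (1/(-7 + D) + 6)/q(0))*(103 - 1*104) = (16/(-9) + (1/(-7 + 0) + 6)/(-4))*(103 - 1*104) = (16*(-1/9) + (1/(-7) + 6)*(-1/4))*(103 - 104) = (-16/9 + (-1/7 + 6)*(-1/4))*(-1) = (-16/9 + (41/7)*(-1/4))*(-1) = (-16/9 - 41/28)*(-1) = -817/252*(-1) = 817/252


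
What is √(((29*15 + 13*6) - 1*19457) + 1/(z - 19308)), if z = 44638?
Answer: I*√12154638976270/25330 ≈ 137.64*I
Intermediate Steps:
√(((29*15 + 13*6) - 1*19457) + 1/(z - 19308)) = √(((29*15 + 13*6) - 1*19457) + 1/(44638 - 19308)) = √(((435 + 78) - 19457) + 1/25330) = √((513 - 19457) + 1/25330) = √(-18944 + 1/25330) = √(-479851519/25330) = I*√12154638976270/25330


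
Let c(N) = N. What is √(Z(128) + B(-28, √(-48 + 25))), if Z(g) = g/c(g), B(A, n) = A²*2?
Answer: √1569 ≈ 39.611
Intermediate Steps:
B(A, n) = 2*A²
Z(g) = 1 (Z(g) = g/g = 1)
√(Z(128) + B(-28, √(-48 + 25))) = √(1 + 2*(-28)²) = √(1 + 2*784) = √(1 + 1568) = √1569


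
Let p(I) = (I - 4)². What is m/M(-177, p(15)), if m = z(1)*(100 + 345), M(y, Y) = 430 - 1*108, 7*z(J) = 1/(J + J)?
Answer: 445/4508 ≈ 0.098713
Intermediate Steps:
p(I) = (-4 + I)²
z(J) = 1/(14*J) (z(J) = 1/(7*(J + J)) = 1/(7*((2*J))) = (1/(2*J))/7 = 1/(14*J))
M(y, Y) = 322 (M(y, Y) = 430 - 108 = 322)
m = 445/14 (m = ((1/14)/1)*(100 + 345) = ((1/14)*1)*445 = (1/14)*445 = 445/14 ≈ 31.786)
m/M(-177, p(15)) = (445/14)/322 = (445/14)*(1/322) = 445/4508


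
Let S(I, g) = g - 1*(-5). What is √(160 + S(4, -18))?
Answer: 7*√3 ≈ 12.124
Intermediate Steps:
S(I, g) = 5 + g (S(I, g) = g + 5 = 5 + g)
√(160 + S(4, -18)) = √(160 + (5 - 18)) = √(160 - 13) = √147 = 7*√3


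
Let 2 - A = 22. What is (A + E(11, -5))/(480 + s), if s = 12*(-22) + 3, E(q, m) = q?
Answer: -3/73 ≈ -0.041096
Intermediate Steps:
A = -20 (A = 2 - 1*22 = 2 - 22 = -20)
s = -261 (s = -264 + 3 = -261)
(A + E(11, -5))/(480 + s) = (-20 + 11)/(480 - 261) = -9/219 = (1/219)*(-9) = -3/73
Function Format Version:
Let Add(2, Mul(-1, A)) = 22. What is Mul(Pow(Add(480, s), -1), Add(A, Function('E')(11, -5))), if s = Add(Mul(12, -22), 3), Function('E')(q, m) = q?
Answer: Rational(-3, 73) ≈ -0.041096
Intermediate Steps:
A = -20 (A = Add(2, Mul(-1, 22)) = Add(2, -22) = -20)
s = -261 (s = Add(-264, 3) = -261)
Mul(Pow(Add(480, s), -1), Add(A, Function('E')(11, -5))) = Mul(Pow(Add(480, -261), -1), Add(-20, 11)) = Mul(Pow(219, -1), -9) = Mul(Rational(1, 219), -9) = Rational(-3, 73)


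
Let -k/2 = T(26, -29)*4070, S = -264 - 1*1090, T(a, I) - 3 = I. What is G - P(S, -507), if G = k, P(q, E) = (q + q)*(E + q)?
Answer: -4827948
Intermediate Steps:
T(a, I) = 3 + I
S = -1354 (S = -264 - 1090 = -1354)
P(q, E) = 2*q*(E + q) (P(q, E) = (2*q)*(E + q) = 2*q*(E + q))
k = 211640 (k = -2*(3 - 29)*4070 = -(-52)*4070 = -2*(-105820) = 211640)
G = 211640
G - P(S, -507) = 211640 - 2*(-1354)*(-507 - 1354) = 211640 - 2*(-1354)*(-1861) = 211640 - 1*5039588 = 211640 - 5039588 = -4827948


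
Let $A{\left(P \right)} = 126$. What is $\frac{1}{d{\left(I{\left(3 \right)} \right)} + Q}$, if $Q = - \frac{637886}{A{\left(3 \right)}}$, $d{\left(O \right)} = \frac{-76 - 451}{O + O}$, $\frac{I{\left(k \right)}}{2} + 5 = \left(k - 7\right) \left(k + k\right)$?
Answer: $- \frac{7308}{36964187} \approx -0.0001977$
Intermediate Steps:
$I{\left(k \right)} = -10 + 4 k \left(-7 + k\right)$ ($I{\left(k \right)} = -10 + 2 \left(k - 7\right) \left(k + k\right) = -10 + 2 \left(-7 + k\right) 2 k = -10 + 2 \cdot 2 k \left(-7 + k\right) = -10 + 4 k \left(-7 + k\right)$)
$d{\left(O \right)} = - \frac{527}{2 O}$
$Q = - \frac{318943}{63}$ ($Q = - \frac{637886}{126} = \left(-637886\right) \frac{1}{126} = - \frac{318943}{63} \approx -5062.6$)
$\frac{1}{d{\left(I{\left(3 \right)} \right)} + Q} = \frac{1}{- \frac{527}{2 \left(-10 - 84 + 4 \cdot 3^{2}\right)} - \frac{318943}{63}} = \frac{1}{- \frac{527}{2 \left(-10 - 84 + 4 \cdot 9\right)} - \frac{318943}{63}} = \frac{1}{- \frac{527}{2 \left(-10 - 84 + 36\right)} - \frac{318943}{63}} = \frac{1}{- \frac{527}{2 \left(-58\right)} - \frac{318943}{63}} = \frac{1}{\left(- \frac{527}{2}\right) \left(- \frac{1}{58}\right) - \frac{318943}{63}} = \frac{1}{\frac{527}{116} - \frac{318943}{63}} = \frac{1}{- \frac{36964187}{7308}} = - \frac{7308}{36964187}$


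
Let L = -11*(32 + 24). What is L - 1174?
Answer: -1790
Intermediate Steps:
L = -616 (L = -11*56 = -616)
L - 1174 = -616 - 1174 = -1790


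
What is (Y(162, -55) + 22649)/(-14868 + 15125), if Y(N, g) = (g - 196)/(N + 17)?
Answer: 4053920/46003 ≈ 88.123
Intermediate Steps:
Y(N, g) = (-196 + g)/(17 + N)
(Y(162, -55) + 22649)/(-14868 + 15125) = ((-196 - 55)/(17 + 162) + 22649)/(-14868 + 15125) = (-251/179 + 22649)/257 = ((1/179)*(-251) + 22649)*(1/257) = (-251/179 + 22649)*(1/257) = (4053920/179)*(1/257) = 4053920/46003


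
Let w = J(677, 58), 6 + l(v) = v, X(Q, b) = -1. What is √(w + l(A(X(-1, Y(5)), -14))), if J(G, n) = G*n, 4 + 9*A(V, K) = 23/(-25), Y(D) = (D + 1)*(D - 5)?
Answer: 7*√180273/15 ≈ 198.14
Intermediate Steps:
Y(D) = (1 + D)*(-5 + D)
A(V, K) = -41/75 (A(V, K) = -4/9 + (23/(-25))/9 = -4/9 + (23*(-1/25))/9 = -4/9 + (⅑)*(-23/25) = -4/9 - 23/225 = -41/75)
l(v) = -6 + v
w = 39266 (w = 677*58 = 39266)
√(w + l(A(X(-1, Y(5)), -14))) = √(39266 + (-6 - 41/75)) = √(39266 - 491/75) = √(2944459/75) = 7*√180273/15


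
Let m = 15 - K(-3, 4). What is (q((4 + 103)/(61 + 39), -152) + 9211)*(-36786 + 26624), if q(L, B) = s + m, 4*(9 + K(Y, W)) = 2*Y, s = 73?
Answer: -94603139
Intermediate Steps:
K(Y, W) = -9 + Y/2 (K(Y, W) = -9 + (2*Y)/4 = -9 + Y/2)
m = 51/2 (m = 15 - (-9 + (½)*(-3)) = 15 - (-9 - 3/2) = 15 - 1*(-21/2) = 15 + 21/2 = 51/2 ≈ 25.500)
q(L, B) = 197/2 (q(L, B) = 73 + 51/2 = 197/2)
(q((4 + 103)/(61 + 39), -152) + 9211)*(-36786 + 26624) = (197/2 + 9211)*(-36786 + 26624) = (18619/2)*(-10162) = -94603139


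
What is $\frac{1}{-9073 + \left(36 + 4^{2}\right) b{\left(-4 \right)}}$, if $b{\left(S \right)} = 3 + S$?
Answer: $- \frac{1}{9125} \approx -0.00010959$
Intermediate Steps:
$\frac{1}{-9073 + \left(36 + 4^{2}\right) b{\left(-4 \right)}} = \frac{1}{-9073 + \left(36 + 4^{2}\right) \left(3 - 4\right)} = \frac{1}{-9073 + \left(36 + 16\right) \left(-1\right)} = \frac{1}{-9073 + 52 \left(-1\right)} = \frac{1}{-9073 - 52} = \frac{1}{-9125} = - \frac{1}{9125}$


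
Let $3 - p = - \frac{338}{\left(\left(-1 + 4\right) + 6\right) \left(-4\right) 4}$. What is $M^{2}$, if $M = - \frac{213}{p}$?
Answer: $\frac{235192896}{2209} \approx 1.0647 \cdot 10^{5}$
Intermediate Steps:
$p = \frac{47}{72}$ ($p = 3 - - \frac{338}{\left(\left(-1 + 4\right) + 6\right) \left(-4\right) 4} = 3 - - \frac{338}{\left(3 + 6\right) \left(-4\right) 4} = 3 - - \frac{338}{9 \left(-4\right) 4} = 3 - - \frac{338}{\left(-36\right) 4} = 3 - - \frac{338}{-144} = 3 - \left(-338\right) \left(- \frac{1}{144}\right) = 3 - \frac{169}{72} = \frac{47}{72} \approx 0.65278$)
$M = - \frac{15336}{47}$ ($M = - \frac{213}{\frac{47}{72}} = \left(-213\right) \frac{72}{47} = - \frac{15336}{47} \approx -326.3$)
$M^{2} = \left(- \frac{15336}{47}\right)^{2} = \frac{235192896}{2209}$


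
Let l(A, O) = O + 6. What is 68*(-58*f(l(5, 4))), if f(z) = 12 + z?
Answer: -86768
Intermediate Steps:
l(A, O) = 6 + O
68*(-58*f(l(5, 4))) = 68*(-58*(12 + (6 + 4))) = 68*(-58*(12 + 10)) = 68*(-58*22) = 68*(-1276) = -86768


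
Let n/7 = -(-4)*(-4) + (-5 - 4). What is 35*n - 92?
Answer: -6217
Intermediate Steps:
n = -175 (n = 7*(-(-4)*(-4) + (-5 - 4)) = 7*(-4*4 - 9) = 7*(-16 - 9) = 7*(-25) = -175)
35*n - 92 = 35*(-175) - 92 = -6125 - 92 = -6217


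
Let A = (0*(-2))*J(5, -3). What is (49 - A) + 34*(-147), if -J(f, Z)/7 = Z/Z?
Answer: -4949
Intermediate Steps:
J(f, Z) = -7 (J(f, Z) = -7*Z/Z = -7*1 = -7)
A = 0 (A = (0*(-2))*(-7) = 0*(-7) = 0)
(49 - A) + 34*(-147) = (49 - 1*0) + 34*(-147) = (49 + 0) - 4998 = 49 - 4998 = -4949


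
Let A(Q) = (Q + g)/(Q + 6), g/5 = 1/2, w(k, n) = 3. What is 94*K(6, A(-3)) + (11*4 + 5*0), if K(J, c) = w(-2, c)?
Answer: 326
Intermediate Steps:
g = 5/2 ≈ 2.5000
A(Q) = (5/2 + Q)/(6 + Q) (A(Q) = (Q + 5/2)/(Q + 6) = (5/2 + Q)/(6 + Q))
K(J, c) = 3
94*K(6, A(-3)) + (11*4 + 5*0) = 94*3 + (11*4 + 5*0) = 282 + (44 + 0) = 282 + 44 = 326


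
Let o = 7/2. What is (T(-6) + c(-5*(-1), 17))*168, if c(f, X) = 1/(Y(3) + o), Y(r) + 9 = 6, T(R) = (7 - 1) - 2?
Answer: 1008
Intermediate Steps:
T(R) = 4 (T(R) = 6 - 2 = 4)
Y(r) = -3 (Y(r) = -9 + 6 = -3)
o = 7/2 (o = 7*(½) = 7/2 ≈ 3.5000)
c(f, X) = 2 (c(f, X) = 1/(-3 + 7/2) = 1/(½) = 2)
(T(-6) + c(-5*(-1), 17))*168 = (4 + 2)*168 = 6*168 = 1008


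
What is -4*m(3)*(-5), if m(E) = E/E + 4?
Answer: 100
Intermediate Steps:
m(E) = 5 (m(E) = 1 + 4 = 5)
-4*m(3)*(-5) = -4*5*(-5) = -20*(-5) = 100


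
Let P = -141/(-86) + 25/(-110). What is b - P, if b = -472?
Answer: -223924/473 ≈ -473.41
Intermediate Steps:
P = 668/473 (P = -141*(-1/86) + 25*(-1/110) = 141/86 - 5/22 = 668/473 ≈ 1.4123)
b - P = -472 - 1*668/473 = -472 - 668/473 = -223924/473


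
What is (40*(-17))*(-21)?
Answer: 14280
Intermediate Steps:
(40*(-17))*(-21) = -680*(-21) = 14280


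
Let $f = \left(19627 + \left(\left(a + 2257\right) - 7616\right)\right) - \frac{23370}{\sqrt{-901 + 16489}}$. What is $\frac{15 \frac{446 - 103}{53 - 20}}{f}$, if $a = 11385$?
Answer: $\frac{19049789535}{3134251054792} + \frac{6679925 \sqrt{433}}{3134251054792} \approx 0.0061223$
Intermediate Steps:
$f = 25653 - \frac{3895 \sqrt{433}}{433}$ ($f = \left(19627 + \left(\left(11385 + 2257\right) - 7616\right)\right) - \frac{23370}{\sqrt{-901 + 16489}} = \left(19627 + \left(13642 - 7616\right)\right) - \frac{23370}{\sqrt{15588}} = \left(19627 + 6026\right) - \frac{23370}{6 \sqrt{433}} = 25653 - 23370 \frac{\sqrt{433}}{2598} = 25653 - \frac{3895 \sqrt{433}}{433} \approx 25466.0$)
$\frac{15 \frac{446 - 103}{53 - 20}}{f} = \frac{15 \frac{446 - 103}{53 - 20}}{25653 - \frac{3895 \sqrt{433}}{433}} = \frac{15 \cdot \frac{343}{33}}{25653 - \frac{3895 \sqrt{433}}{433}} = \frac{1715}{11 \left(25653 - \frac{3895 \sqrt{433}}{433}\right)}$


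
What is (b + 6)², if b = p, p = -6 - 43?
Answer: 1849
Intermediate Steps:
p = -49
b = -49
(b + 6)² = (-49 + 6)² = (-43)² = 1849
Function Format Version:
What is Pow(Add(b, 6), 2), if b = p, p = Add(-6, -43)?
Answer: 1849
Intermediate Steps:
p = -49
b = -49
Pow(Add(b, 6), 2) = Pow(Add(-49, 6), 2) = Pow(-43, 2) = 1849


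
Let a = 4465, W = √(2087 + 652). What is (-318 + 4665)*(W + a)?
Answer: 19409355 + 4347*√2739 ≈ 1.9637e+7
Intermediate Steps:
W = √2739 ≈ 52.335
(-318 + 4665)*(W + a) = (-318 + 4665)*(√2739 + 4465) = 4347*(4465 + √2739) = 19409355 + 4347*√2739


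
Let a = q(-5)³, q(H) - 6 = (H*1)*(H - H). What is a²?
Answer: 46656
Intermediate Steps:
q(H) = 6 (q(H) = 6 + (H*1)*(H - H) = 6 + H*0 = 6 + 0 = 6)
a = 216 (a = 6³ = 216)
a² = 216² = 46656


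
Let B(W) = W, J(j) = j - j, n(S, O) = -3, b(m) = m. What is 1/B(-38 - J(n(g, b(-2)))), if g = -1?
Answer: -1/38 ≈ -0.026316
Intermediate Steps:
J(j) = 0
1/B(-38 - J(n(g, b(-2)))) = 1/(-38 - 1*0) = 1/(-38 + 0) = 1/(-38) = -1/38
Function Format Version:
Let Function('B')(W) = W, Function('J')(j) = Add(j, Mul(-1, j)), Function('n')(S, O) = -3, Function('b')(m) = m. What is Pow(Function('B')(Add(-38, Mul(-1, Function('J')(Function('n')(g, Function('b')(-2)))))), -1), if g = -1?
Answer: Rational(-1, 38) ≈ -0.026316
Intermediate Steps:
Function('J')(j) = 0
Pow(Function('B')(Add(-38, Mul(-1, Function('J')(Function('n')(g, Function('b')(-2)))))), -1) = Pow(Add(-38, Mul(-1, 0)), -1) = Pow(Add(-38, 0), -1) = Pow(-38, -1) = Rational(-1, 38)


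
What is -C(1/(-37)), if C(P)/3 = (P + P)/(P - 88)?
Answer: -6/3257 ≈ -0.0018422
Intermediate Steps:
C(P) = 6*P/(-88 + P) (C(P) = 3*((P + P)/(P - 88)) = 3*((2*P)/(-88 + P)) = 3*(2*P/(-88 + P)) = 6*P/(-88 + P))
-C(1/(-37)) = -6/((-37)*(-88 + 1/(-37))) = -6*(-1)/(37*(-88 - 1/37)) = -6*(-1)/(37*(-3257/37)) = -6*(-1)*(-37)/(37*3257) = -1*6/3257 = -6/3257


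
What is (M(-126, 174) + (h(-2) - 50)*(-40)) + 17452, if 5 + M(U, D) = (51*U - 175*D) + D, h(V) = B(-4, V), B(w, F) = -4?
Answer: -17095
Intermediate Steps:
h(V) = -4
M(U, D) = -5 - 174*D + 51*U (M(U, D) = -5 + ((51*U - 175*D) + D) = -5 + ((-175*D + 51*U) + D) = -5 + (-174*D + 51*U) = -5 - 174*D + 51*U)
(M(-126, 174) + (h(-2) - 50)*(-40)) + 17452 = ((-5 - 174*174 + 51*(-126)) + (-4 - 50)*(-40)) + 17452 = ((-5 - 30276 - 6426) - 54*(-40)) + 17452 = (-36707 + 2160) + 17452 = -34547 + 17452 = -17095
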